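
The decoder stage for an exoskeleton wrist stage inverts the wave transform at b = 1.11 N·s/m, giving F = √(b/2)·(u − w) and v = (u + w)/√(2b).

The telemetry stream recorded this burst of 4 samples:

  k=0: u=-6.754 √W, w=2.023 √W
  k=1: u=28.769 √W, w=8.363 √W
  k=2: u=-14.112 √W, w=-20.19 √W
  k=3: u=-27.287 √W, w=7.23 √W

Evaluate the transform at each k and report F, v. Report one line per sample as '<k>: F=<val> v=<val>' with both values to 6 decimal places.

k=0: u−w=-8.777000, u+w=-4.731000; √(b/2)=0.744983, √(2b)=1.489966; F=0.744983×(-8.777)=-6.538718, v=-4.731000/1.489966=-3.175239
k=1: u−w=20.406000, u+w=37.132000; √(b/2)=0.744983, √(2b)=1.489966; F=0.744983×20.406=15.202128, v=37.132000/1.489966=24.921367
k=2: u−w=6.078000, u+w=-34.302000; √(b/2)=0.744983, √(2b)=1.489966; F=0.744983×6.078=4.528008, v=-34.302000/1.489966=-23.021995
k=3: u−w=-34.517000, u+w=-20.057000; √(b/2)=0.744983, √(2b)=1.489966; F=0.744983×(-34.517)=-25.714586, v=-20.057000/1.489966=-13.461377

0: F=-6.538718 v=-3.175239
1: F=15.202128 v=24.921367
2: F=4.528008 v=-23.021995
3: F=-25.714586 v=-13.461377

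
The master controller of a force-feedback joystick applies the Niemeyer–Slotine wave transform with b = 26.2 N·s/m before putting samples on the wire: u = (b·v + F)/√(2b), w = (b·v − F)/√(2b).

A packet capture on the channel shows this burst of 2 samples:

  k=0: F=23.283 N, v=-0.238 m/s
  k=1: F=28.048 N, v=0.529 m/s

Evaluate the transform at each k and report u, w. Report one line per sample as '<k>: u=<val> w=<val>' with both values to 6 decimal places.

0: u=2.355009 w=-4.077839
1: u=5.789342 w=-1.960025

k=0: b·v=26.2×(-0.238)=-6.235600; √(2b)=7.238784; u=(-6.235600+23.283)/7.238784=2.355009, w=(-6.235600−23.283)/7.238784=-4.077839
k=1: b·v=26.2×0.529=13.859800; √(2b)=7.238784; u=(13.859800+28.048)/7.238784=5.789342, w=(13.859800−28.048)/7.238784=-1.960025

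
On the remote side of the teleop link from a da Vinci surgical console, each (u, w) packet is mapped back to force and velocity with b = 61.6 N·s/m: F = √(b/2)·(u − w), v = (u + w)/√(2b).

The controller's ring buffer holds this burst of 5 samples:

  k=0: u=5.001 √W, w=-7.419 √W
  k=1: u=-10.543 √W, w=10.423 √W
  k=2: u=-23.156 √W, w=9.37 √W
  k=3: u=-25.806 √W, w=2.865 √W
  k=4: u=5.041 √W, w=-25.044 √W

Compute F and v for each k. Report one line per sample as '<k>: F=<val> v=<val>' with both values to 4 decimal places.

k=0: u−w=12.4200, u+w=-2.4180; √(b/2)=5.5498, √(2b)=11.0995; F=5.5498×12.42=68.9282, v=-2.4180/11.0995=-0.2178
k=1: u−w=-20.9660, u+w=-0.1200; √(b/2)=5.5498, √(2b)=11.0995; F=5.5498×(-20.966)=-116.3566, v=-0.1200/11.0995=-0.0108
k=2: u−w=-32.5260, u+w=-13.7860; √(b/2)=5.5498, √(2b)=11.0995; F=5.5498×(-32.526)=-180.5120, v=-13.7860/11.0995=-1.2420
k=3: u−w=-28.6710, u+w=-22.9410; √(b/2)=5.5498, √(2b)=11.0995; F=5.5498×(-28.671)=-159.1176, v=-22.9410/11.0995=-2.0668
k=4: u−w=30.0850, u+w=-20.0030; √(b/2)=5.5498, √(2b)=11.0995; F=5.5498×30.085=166.9650, v=-20.0030/11.0995=-1.8021

0: F=68.9282 v=-0.2178
1: F=-116.3566 v=-0.0108
2: F=-180.5120 v=-1.2420
3: F=-159.1176 v=-2.0668
4: F=166.9650 v=-1.8021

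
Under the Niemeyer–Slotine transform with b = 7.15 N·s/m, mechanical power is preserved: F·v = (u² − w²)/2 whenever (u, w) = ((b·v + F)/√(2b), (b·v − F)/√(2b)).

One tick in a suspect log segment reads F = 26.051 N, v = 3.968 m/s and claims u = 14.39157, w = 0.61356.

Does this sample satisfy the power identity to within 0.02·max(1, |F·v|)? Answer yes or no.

F·v = 26.051×3.968 = 103.3704 W.
(u² − w²)/2 = (207.1173 − 0.3765)/2 = 103.3704 W.
|Δ| = 0.0000;  2% of max(1, |F·v|) = 2.0674.

yes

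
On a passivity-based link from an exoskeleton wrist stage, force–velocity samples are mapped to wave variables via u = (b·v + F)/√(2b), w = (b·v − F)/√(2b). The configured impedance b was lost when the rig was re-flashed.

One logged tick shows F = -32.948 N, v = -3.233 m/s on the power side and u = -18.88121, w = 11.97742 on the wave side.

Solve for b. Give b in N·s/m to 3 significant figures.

u + w = -6.9038;  u + w = √(2b)·v, so √(2b) = -6.9038/(-3.233) = 2.1354.
b = (√(2b))²/2 = 4.5600/2 = 2.2800.
(Check via u − w = 2F/√(2b): u − w = -30.8586, 2F/√(2b) = -30.8587.)

b = 2.28 N·s/m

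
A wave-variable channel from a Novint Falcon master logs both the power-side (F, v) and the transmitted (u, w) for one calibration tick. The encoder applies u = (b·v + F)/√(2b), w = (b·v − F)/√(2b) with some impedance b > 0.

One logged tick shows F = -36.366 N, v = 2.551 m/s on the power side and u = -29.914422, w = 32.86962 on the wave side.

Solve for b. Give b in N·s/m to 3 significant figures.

u + w = 2.955198;  u + w = √(2b)·v, so √(2b) = 2.955198/2.551 = 1.158447.
b = (√(2b))²/2 = 1.341999/2 = 0.671000.
(Check via u − w = 2F/√(2b): u − w = -62.784042, 2F/√(2b) = -62.784061.)

b = 0.671 N·s/m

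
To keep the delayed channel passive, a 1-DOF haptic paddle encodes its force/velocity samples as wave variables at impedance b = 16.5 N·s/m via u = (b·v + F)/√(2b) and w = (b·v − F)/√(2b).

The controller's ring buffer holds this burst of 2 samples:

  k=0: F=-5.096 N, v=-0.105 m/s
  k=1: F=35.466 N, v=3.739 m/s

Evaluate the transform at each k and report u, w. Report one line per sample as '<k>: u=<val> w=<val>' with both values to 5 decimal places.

0: u=-1.18869 w=0.58551
1: u=16.91330 w=4.56562

k=0: b·v=16.5×(-0.105)=-1.73250; √(2b)=5.74456; u=(-1.73250+(-5.096))/5.74456=-1.18869, w=(-1.73250−(-5.096))/5.74456=0.58551
k=1: b·v=16.5×3.739=61.69350; √(2b)=5.74456; u=(61.69350+35.466)/5.74456=16.91330, w=(61.69350−35.466)/5.74456=4.56562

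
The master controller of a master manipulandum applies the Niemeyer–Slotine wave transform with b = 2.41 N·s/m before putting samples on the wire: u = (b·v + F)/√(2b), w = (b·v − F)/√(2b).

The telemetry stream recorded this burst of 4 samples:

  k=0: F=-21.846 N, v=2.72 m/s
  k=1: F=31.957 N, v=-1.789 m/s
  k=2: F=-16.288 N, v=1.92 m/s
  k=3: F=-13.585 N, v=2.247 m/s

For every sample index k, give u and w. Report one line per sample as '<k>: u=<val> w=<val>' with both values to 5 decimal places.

0: u=-6.96477 w=12.93639
1: u=12.59218 w=-16.51984
2: u=-5.31135 w=9.52661
3: u=-3.72121 w=8.65439

k=0: b·v=2.41×2.72=6.55520; √(2b)=2.19545; u=(6.55520+(-21.846))/2.19545=-6.96477, w=(6.55520−(-21.846))/2.19545=12.93639
k=1: b·v=2.41×(-1.789)=-4.31149; √(2b)=2.19545; u=(-4.31149+31.957)/2.19545=12.59218, w=(-4.31149−31.957)/2.19545=-16.51984
k=2: b·v=2.41×1.92=4.62720; √(2b)=2.19545; u=(4.62720+(-16.288))/2.19545=-5.31135, w=(4.62720−(-16.288))/2.19545=9.52661
k=3: b·v=2.41×2.247=5.41527; √(2b)=2.19545; u=(5.41527+(-13.585))/2.19545=-3.72121, w=(5.41527−(-13.585))/2.19545=8.65439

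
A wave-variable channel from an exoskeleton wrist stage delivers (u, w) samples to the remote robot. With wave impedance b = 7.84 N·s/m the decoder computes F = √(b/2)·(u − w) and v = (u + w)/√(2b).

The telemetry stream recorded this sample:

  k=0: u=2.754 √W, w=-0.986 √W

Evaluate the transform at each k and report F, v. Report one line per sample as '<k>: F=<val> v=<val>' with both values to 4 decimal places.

0: F=7.4048 v=0.4465

k=0: u−w=3.7400, u+w=1.7680; √(b/2)=1.9799, √(2b)=3.9598; F=1.9799×3.74=7.4048, v=1.7680/3.9598=0.4465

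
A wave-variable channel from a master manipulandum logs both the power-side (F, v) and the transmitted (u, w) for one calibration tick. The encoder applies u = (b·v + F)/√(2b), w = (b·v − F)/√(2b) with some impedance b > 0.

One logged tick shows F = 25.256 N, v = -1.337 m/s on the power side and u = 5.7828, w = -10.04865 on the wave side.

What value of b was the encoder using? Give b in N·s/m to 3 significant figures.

b = 5.09 N·s/m

u + w = -4.26585;  u + w = √(2b)·v, so √(2b) = -4.26585/(-1.337) = 3.19061.
b = (√(2b))²/2 = 10.18001/2 = 5.09001.
(Check via u − w = 2F/√(2b): u − w = 15.83145, 2F/√(2b) = 15.83144.)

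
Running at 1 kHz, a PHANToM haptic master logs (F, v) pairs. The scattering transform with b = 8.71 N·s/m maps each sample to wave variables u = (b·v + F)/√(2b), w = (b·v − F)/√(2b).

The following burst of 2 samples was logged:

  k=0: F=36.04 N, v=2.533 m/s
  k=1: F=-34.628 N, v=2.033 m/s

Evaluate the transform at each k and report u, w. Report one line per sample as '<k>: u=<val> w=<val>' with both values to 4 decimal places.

k=0: b·v=8.71×2.533=22.0624; √(2b)=4.1737; u=(22.0624+36.04)/4.1737=13.9210, w=(22.0624−36.04)/4.1737=-3.3489
k=1: b·v=8.71×2.033=17.7074; √(2b)=4.1737; u=(17.7074+(-34.628))/4.1737=-4.0541, w=(17.7074−(-34.628))/4.1737=12.5393

0: u=13.9210 w=-3.3489
1: u=-4.0541 w=12.5393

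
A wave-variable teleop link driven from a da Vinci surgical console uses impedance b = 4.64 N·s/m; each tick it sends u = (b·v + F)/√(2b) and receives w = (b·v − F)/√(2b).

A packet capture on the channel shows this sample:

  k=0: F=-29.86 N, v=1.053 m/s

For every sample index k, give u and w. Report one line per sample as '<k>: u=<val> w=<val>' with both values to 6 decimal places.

k=0: b·v=4.64×1.053=4.885920; √(2b)=3.046309; u=(4.885920+(-29.86))/3.046309=-8.198143, w=(4.885920−(-29.86))/3.046309=11.405907

0: u=-8.198143 w=11.405907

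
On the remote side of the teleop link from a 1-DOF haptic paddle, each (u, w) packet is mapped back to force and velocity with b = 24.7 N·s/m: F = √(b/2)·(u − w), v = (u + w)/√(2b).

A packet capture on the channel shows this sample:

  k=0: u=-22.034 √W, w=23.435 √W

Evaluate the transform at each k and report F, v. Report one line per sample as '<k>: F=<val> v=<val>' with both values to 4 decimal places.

k=0: u−w=-45.4690, u+w=1.4010; √(b/2)=3.5143, √(2b)=7.0285; F=3.5143×(-45.469)=-159.7897, v=1.4010/7.0285=0.1993

0: F=-159.7897 v=0.1993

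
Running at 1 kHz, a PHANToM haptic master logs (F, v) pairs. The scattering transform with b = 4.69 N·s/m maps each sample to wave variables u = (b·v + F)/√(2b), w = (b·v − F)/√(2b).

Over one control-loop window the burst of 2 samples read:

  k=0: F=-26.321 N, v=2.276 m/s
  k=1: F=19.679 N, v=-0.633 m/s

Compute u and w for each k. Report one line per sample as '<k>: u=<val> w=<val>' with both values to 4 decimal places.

k=0: b·v=4.69×2.276=10.6744; √(2b)=3.0627; u=(10.6744+(-26.321))/3.0627=-5.1088, w=(10.6744−(-26.321))/3.0627=12.0794
k=1: b·v=4.69×(-0.633)=-2.9688; √(2b)=3.0627; u=(-2.9688+19.679)/3.0627=5.4561, w=(-2.9688−19.679)/3.0627=-7.3948

0: u=-5.1088 w=12.0794
1: u=5.4561 w=-7.3948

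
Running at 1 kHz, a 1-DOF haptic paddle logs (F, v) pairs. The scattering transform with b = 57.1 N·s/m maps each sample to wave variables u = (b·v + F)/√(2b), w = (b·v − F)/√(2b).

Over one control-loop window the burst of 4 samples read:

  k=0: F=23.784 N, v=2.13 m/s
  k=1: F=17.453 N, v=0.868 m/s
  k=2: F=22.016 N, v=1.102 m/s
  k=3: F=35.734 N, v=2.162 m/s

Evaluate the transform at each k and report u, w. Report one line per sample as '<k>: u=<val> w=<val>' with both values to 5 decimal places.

0: u=13.60668 w=9.15543
1: u=6.27111 w=3.00472
2: u=7.94841 w=3.82805
3: u=14.89591 w=8.20818

k=0: b·v=57.1×2.13=121.62300; √(2b)=10.68644; u=(121.62300+23.784)/10.68644=13.60668, w=(121.62300−23.784)/10.68644=9.15543
k=1: b·v=57.1×0.868=49.56280; √(2b)=10.68644; u=(49.56280+17.453)/10.68644=6.27111, w=(49.56280−17.453)/10.68644=3.00472
k=2: b·v=57.1×1.102=62.92420; √(2b)=10.68644; u=(62.92420+22.016)/10.68644=7.94841, w=(62.92420−22.016)/10.68644=3.82805
k=3: b·v=57.1×2.162=123.45020; √(2b)=10.68644; u=(123.45020+35.734)/10.68644=14.89591, w=(123.45020−35.734)/10.68644=8.20818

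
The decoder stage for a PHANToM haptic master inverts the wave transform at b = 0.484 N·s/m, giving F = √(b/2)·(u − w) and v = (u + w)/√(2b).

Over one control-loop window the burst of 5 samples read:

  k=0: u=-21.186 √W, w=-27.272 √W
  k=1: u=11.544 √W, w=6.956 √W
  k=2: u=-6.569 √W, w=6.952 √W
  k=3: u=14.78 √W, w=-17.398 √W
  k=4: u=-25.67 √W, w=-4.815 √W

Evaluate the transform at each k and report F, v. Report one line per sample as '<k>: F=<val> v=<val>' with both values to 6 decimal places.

0: F=2.993916 v=-49.252446
1: F=2.256998 v=18.803299
2: F=-6.651453 v=0.389279
3: F=15.829483 v=-2.660921
4: F=-10.259303 v=-30.984787

k=0: u−w=6.086000, u+w=-48.458000; √(b/2)=0.491935, √(2b)=0.983870; F=0.491935×6.086=2.993916, v=-48.458000/0.983870=-49.252446
k=1: u−w=4.588000, u+w=18.500000; √(b/2)=0.491935, √(2b)=0.983870; F=0.491935×4.588=2.256998, v=18.500000/0.983870=18.803299
k=2: u−w=-13.521000, u+w=0.383000; √(b/2)=0.491935, √(2b)=0.983870; F=0.491935×(-13.521)=-6.651453, v=0.383000/0.983870=0.389279
k=3: u−w=32.178000, u+w=-2.618000; √(b/2)=0.491935, √(2b)=0.983870; F=0.491935×32.178=15.829483, v=-2.618000/0.983870=-2.660921
k=4: u−w=-20.855000, u+w=-30.485000; √(b/2)=0.491935, √(2b)=0.983870; F=0.491935×(-20.855)=-10.259303, v=-30.485000/0.983870=-30.984787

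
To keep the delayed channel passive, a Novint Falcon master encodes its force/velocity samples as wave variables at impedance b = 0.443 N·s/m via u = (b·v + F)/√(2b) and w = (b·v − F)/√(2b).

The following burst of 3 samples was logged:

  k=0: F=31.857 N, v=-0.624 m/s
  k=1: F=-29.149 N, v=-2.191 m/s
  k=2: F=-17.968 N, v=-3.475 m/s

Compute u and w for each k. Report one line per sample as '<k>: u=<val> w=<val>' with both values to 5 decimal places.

0: u=33.55082 w=-34.13817
1: u=-31.99871 w=29.93638
2: u=-20.72445 w=17.45352

k=0: b·v=0.443×(-0.624)=-0.27643; √(2b)=0.94128; u=(-0.27643+31.857)/0.94128=33.55082, w=(-0.27643−31.857)/0.94128=-34.13817
k=1: b·v=0.443×(-2.191)=-0.97061; √(2b)=0.94128; u=(-0.97061+(-29.149))/0.94128=-31.99871, w=(-0.97061−(-29.149))/0.94128=29.93638
k=2: b·v=0.443×(-3.475)=-1.53943; √(2b)=0.94128; u=(-1.53943+(-17.968))/0.94128=-20.72445, w=(-1.53943−(-17.968))/0.94128=17.45352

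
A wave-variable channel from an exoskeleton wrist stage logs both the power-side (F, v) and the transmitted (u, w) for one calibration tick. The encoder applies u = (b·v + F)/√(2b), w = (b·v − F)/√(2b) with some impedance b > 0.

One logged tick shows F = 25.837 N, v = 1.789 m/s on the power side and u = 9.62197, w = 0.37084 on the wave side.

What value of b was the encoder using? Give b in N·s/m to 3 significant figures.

u + w = 9.99281;  u + w = √(2b)·v, so √(2b) = 9.99281/1.789 = 5.58570.
b = (√(2b))²/2 = 31.20000/2 = 15.60000.
(Check via u − w = 2F/√(2b): u − w = 9.25113, 2F/√(2b) = 9.25113.)

b = 15.6 N·s/m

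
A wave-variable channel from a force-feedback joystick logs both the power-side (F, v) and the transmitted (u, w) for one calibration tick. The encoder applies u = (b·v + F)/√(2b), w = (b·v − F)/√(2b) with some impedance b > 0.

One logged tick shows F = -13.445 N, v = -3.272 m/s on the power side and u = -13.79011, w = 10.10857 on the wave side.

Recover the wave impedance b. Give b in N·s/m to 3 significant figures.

b = 0.633 N·s/m

u + w = -3.68154;  u + w = √(2b)·v, so √(2b) = -3.68154/(-3.272) = 1.12517.
b = (√(2b))²/2 = 1.26600/2 = 0.63300.
(Check via u − w = 2F/√(2b): u − w = -23.89868, 2F/√(2b) = -23.89872.)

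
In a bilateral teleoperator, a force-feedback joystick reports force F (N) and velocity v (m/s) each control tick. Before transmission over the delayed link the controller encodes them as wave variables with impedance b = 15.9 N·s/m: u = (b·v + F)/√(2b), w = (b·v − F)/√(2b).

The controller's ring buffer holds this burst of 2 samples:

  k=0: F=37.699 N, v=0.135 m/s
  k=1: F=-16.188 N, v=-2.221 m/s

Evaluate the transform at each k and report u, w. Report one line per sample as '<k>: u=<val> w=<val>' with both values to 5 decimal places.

k=0: b·v=15.9×0.135=2.14650; √(2b)=5.63915; u=(2.14650+37.699)/5.63915=7.06587, w=(2.14650−37.699)/5.63915=-6.30459
k=1: b·v=15.9×(-2.221)=-35.31390; √(2b)=5.63915; u=(-35.31390+(-16.188))/5.63915=-9.13292, w=(-35.31390−(-16.188))/5.63915=-3.39163

0: u=7.06587 w=-6.30459
1: u=-9.13292 w=-3.39163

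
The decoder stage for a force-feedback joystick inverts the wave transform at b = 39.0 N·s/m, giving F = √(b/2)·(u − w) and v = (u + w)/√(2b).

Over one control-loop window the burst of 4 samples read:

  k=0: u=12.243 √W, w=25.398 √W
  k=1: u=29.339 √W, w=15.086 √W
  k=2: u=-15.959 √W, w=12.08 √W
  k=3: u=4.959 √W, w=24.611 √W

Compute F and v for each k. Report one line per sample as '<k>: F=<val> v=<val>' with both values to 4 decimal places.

0: F=-58.0909 v=4.2620
1: F=62.9395 v=5.0301
2: F=-123.8169 v=-0.4392
3: F=-86.7809 v=3.3481

k=0: u−w=-13.1550, u+w=37.6410; √(b/2)=4.4159, √(2b)=8.8318; F=4.4159×(-13.155)=-58.0909, v=37.6410/8.8318=4.2620
k=1: u−w=14.2530, u+w=44.4250; √(b/2)=4.4159, √(2b)=8.8318; F=4.4159×14.253=62.9395, v=44.4250/8.8318=5.0301
k=2: u−w=-28.0390, u+w=-3.8790; √(b/2)=4.4159, √(2b)=8.8318; F=4.4159×(-28.039)=-123.8169, v=-3.8790/8.8318=-0.4392
k=3: u−w=-19.6520, u+w=29.5700; √(b/2)=4.4159, √(2b)=8.8318; F=4.4159×(-19.652)=-86.7809, v=29.5700/8.8318=3.3481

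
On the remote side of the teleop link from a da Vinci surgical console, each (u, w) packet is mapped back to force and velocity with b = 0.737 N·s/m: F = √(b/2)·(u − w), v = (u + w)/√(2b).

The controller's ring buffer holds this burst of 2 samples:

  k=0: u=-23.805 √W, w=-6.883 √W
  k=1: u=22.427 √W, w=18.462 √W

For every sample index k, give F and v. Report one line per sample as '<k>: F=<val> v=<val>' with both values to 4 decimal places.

0: F=-10.2724 v=-25.2767
1: F=2.4069 v=33.6789

k=0: u−w=-16.9220, u+w=-30.6880; √(b/2)=0.6070, √(2b)=1.2141; F=0.6070×(-16.922)=-10.2724, v=-30.6880/1.2141=-25.2767
k=1: u−w=3.9650, u+w=40.8890; √(b/2)=0.6070, √(2b)=1.2141; F=0.6070×3.965=2.4069, v=40.8890/1.2141=33.6789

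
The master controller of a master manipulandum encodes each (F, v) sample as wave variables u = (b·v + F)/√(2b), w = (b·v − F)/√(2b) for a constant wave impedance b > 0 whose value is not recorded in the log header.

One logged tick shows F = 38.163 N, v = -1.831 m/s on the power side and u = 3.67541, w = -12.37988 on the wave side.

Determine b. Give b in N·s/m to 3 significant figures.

b = 11.3 N·s/m

u + w = -8.70447;  u + w = √(2b)·v, so √(2b) = -8.70447/(-1.831) = 4.75394.
b = (√(2b))²/2 = 22.59998/2 = 11.29999.
(Check via u − w = 2F/√(2b): u − w = 16.05529, 2F/√(2b) = 16.05530.)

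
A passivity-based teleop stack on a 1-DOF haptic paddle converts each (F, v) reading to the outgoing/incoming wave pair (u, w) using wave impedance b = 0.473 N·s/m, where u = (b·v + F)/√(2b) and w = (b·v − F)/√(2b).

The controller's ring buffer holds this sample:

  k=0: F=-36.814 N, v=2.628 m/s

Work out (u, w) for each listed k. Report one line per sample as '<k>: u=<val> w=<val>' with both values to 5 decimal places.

k=0: b·v=0.473×2.628=1.24304; √(2b)=0.97263; u=(1.24304+(-36.814))/0.97263=-36.57211, w=(1.24304−(-36.814))/0.97263=39.12817

0: u=-36.57211 w=39.12817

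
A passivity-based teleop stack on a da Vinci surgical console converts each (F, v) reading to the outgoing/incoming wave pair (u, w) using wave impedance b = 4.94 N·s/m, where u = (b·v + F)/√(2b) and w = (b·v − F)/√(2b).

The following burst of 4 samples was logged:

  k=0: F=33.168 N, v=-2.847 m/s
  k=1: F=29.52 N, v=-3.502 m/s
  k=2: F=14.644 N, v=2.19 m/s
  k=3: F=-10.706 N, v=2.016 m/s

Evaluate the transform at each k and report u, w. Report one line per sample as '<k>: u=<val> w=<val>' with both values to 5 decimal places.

0: u=6.07773 w=-15.02656
1: u=3.88774 w=-14.89539
2: u=8.10073 w=-1.21702
3: u=-0.23764 w=6.57443

k=0: b·v=4.94×(-2.847)=-14.06418; √(2b)=3.14325; u=(-14.06418+33.168)/3.14325=6.07773, w=(-14.06418−33.168)/3.14325=-15.02656
k=1: b·v=4.94×(-3.502)=-17.29988; √(2b)=3.14325; u=(-17.29988+29.52)/3.14325=3.88774, w=(-17.29988−29.52)/3.14325=-14.89539
k=2: b·v=4.94×2.19=10.81860; √(2b)=3.14325; u=(10.81860+14.644)/3.14325=8.10073, w=(10.81860−14.644)/3.14325=-1.21702
k=3: b·v=4.94×2.016=9.95904; √(2b)=3.14325; u=(9.95904+(-10.706))/3.14325=-0.23764, w=(9.95904−(-10.706))/3.14325=6.57443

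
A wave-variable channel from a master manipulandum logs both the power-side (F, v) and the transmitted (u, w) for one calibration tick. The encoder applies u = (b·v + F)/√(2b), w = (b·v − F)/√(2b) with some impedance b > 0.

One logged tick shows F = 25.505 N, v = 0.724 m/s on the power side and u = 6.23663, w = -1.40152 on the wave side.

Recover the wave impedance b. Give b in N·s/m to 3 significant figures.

u + w = 4.8351;  u + w = √(2b)·v, so √(2b) = 4.8351/0.724 = 6.6783.
b = (√(2b))²/2 = 44.6001/2 = 22.3000.
(Check via u − w = 2F/√(2b): u − w = 7.6381, 2F/√(2b) = 7.6381.)

b = 22.3 N·s/m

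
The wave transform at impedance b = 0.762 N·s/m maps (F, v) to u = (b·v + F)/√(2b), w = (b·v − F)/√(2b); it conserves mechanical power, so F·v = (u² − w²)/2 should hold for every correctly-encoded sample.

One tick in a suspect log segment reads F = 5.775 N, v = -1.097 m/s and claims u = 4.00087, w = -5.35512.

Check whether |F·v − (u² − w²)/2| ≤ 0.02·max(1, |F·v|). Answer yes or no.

yes

F·v = 5.775×(-1.097) = -6.33518 W.
(u² − w²)/2 = (16.00696 − 28.67731)/2 = -6.33517 W.
|Δ| = 0.00000;  2% of max(1, |F·v|) = 0.12670.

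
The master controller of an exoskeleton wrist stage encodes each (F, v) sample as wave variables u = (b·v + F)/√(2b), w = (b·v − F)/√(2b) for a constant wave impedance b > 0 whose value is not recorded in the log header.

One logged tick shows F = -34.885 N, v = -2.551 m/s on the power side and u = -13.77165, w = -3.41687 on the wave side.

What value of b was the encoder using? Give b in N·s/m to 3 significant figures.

b = 22.7 N·s/m

u + w = -17.18852;  u + w = √(2b)·v, so √(2b) = -17.18852/(-2.551) = 6.73795.
b = (√(2b))²/2 = 45.40002/2 = 22.70001.
(Check via u − w = 2F/√(2b): u − w = -10.35478, 2F/√(2b) = -10.35478.)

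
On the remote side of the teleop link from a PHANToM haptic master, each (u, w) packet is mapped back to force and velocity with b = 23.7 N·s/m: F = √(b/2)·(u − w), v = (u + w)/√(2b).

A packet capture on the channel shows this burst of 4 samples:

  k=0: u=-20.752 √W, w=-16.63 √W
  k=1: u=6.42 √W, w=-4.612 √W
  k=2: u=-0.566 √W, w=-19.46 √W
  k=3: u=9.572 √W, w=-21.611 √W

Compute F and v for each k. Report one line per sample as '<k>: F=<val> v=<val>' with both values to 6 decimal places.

k=0: u−w=-4.122000, u+w=-37.382000; √(b/2)=3.442383, √(2b)=6.884766; F=3.442383×(-4.122)=-14.189502, v=-37.382000/6.884766=-5.429669
k=1: u−w=11.032000, u+w=1.808000; √(b/2)=3.442383, √(2b)=6.884766; F=3.442383×11.032=37.976368, v=1.808000/6.884766=0.262609
k=2: u−w=18.894000, u+w=-20.026000; √(b/2)=3.442383, √(2b)=6.884766; F=3.442383×18.894=65.040382, v=-20.026000/6.884766=-2.908741
k=3: u−w=31.183000, u+w=-12.039000; √(b/2)=3.442383, √(2b)=6.884766; F=3.442383×31.183=107.343826, v=-12.039000/6.884766=-1.748643

0: F=-14.189502 v=-5.429669
1: F=37.976368 v=0.262609
2: F=65.040382 v=-2.908741
3: F=107.343826 v=-1.748643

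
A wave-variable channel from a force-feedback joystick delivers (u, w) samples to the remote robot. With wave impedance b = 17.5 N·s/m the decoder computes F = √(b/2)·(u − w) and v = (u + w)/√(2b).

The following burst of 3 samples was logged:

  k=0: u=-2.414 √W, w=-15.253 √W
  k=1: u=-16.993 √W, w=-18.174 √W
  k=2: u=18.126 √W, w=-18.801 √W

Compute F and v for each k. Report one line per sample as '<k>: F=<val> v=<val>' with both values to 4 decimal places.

0: F=37.9783 v=-2.9863
1: F=3.4934 v=-5.9443
2: F=109.2315 v=-0.1141

k=0: u−w=12.8390, u+w=-17.6670; √(b/2)=2.9580, √(2b)=5.9161; F=2.9580×12.839=37.9783, v=-17.6670/5.9161=-2.9863
k=1: u−w=1.1810, u+w=-35.1670; √(b/2)=2.9580, √(2b)=5.9161; F=2.9580×1.181=3.4934, v=-35.1670/5.9161=-5.9443
k=2: u−w=36.9270, u+w=-0.6750; √(b/2)=2.9580, √(2b)=5.9161; F=2.9580×36.927=109.2315, v=-0.6750/5.9161=-0.1141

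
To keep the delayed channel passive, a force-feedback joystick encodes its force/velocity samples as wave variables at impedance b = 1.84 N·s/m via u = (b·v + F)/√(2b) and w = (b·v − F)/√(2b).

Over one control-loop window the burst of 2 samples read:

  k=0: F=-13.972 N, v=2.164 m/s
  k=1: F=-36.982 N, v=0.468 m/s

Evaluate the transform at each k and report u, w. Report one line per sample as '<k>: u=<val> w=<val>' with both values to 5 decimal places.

k=0: b·v=1.84×2.164=3.98176; √(2b)=1.91833; u=(3.98176+(-13.972))/1.91833=-5.20777, w=(3.98176−(-13.972))/1.91833=9.35904
k=1: b·v=1.84×0.468=0.86112; √(2b)=1.91833; u=(0.86112+(-36.982))/1.91833=-18.82931, w=(0.86112−(-36.982))/1.91833=19.72709

0: u=-5.20777 w=9.35904
1: u=-18.82931 w=19.72709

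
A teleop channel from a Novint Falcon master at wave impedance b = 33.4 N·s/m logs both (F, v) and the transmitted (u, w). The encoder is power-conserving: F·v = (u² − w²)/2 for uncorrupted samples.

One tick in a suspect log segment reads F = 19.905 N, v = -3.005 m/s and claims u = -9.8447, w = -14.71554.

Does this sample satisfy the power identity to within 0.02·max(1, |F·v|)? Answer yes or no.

F·v = 19.905×(-3.005) = -59.8145 W.
(u² − w²)/2 = (96.9181 − 216.5471)/2 = -59.8145 W.
|Δ| = 0.0000;  2% of max(1, |F·v|) = 1.1963.

yes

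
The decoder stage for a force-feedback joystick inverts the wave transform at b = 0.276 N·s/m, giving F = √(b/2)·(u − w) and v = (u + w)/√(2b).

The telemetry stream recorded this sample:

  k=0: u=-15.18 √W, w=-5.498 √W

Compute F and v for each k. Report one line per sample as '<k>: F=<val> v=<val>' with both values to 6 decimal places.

0: F=-3.596703 v=-27.831652

k=0: u−w=-9.682000, u+w=-20.678000; √(b/2)=0.371484, √(2b)=0.742967; F=0.371484×(-9.682)=-3.596703, v=-20.678000/0.742967=-27.831652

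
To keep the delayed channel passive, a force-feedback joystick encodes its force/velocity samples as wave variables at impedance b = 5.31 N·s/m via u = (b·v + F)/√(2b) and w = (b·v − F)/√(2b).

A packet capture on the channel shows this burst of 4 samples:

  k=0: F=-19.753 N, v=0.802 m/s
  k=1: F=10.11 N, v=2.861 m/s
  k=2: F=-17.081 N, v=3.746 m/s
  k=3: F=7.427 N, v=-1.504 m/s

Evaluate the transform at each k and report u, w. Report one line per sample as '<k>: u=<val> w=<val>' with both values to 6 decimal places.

k=0: b·v=5.31×0.802=4.258620; √(2b)=3.258834; u=(4.258620+(-19.753))/3.258834=-4.754578, w=(4.258620−(-19.753))/3.258834=7.368163
k=1: b·v=5.31×2.861=15.191910; √(2b)=3.258834; u=(15.191910+10.11)/3.258834=7.764099, w=(15.191910−10.11)/3.258834=1.559426
k=2: b·v=5.31×3.746=19.891260; √(2b)=3.258834; u=(19.891260+(-17.081))/3.258834=0.862351, w=(19.891260−(-17.081))/3.258834=11.345241
k=3: b·v=5.31×(-1.504)=-7.986240; √(2b)=3.258834; u=(-7.986240+7.427)/3.258834=-0.171607, w=(-7.986240−7.427)/3.258834=-4.729679

0: u=-4.754578 w=7.368163
1: u=7.764099 w=1.559426
2: u=0.862351 w=11.345241
3: u=-0.171607 w=-4.729679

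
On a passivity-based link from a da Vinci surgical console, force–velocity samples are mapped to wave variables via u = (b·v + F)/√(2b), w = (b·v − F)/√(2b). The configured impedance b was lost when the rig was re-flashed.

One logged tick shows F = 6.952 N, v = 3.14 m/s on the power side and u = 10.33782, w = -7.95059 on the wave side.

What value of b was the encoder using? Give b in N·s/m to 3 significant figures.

u + w = 2.3872;  u + w = √(2b)·v, so √(2b) = 2.3872/3.14 = 0.7603.
b = (√(2b))²/2 = 0.5780/2 = 0.2890.
(Check via u − w = 2F/√(2b): u − w = 18.2884, 2F/√(2b) = 18.2884.)

b = 0.289 N·s/m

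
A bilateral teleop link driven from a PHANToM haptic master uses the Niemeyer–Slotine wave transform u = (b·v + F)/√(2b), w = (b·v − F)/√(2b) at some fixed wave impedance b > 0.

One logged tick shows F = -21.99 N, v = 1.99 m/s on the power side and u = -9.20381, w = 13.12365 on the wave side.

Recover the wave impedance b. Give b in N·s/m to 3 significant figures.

b = 1.94 N·s/m

u + w = 3.91984;  u + w = √(2b)·v, so √(2b) = 3.91984/1.99 = 1.96977.
b = (√(2b))²/2 = 3.87999/2 = 1.93999.
(Check via u − w = 2F/√(2b): u − w = -22.32746, 2F/√(2b) = -22.32749.)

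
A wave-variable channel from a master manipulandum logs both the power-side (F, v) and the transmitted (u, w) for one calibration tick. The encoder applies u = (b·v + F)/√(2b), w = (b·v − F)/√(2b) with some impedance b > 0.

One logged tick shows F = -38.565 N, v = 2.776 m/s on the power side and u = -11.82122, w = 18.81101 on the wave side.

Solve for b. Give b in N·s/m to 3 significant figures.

b = 3.17 N·s/m

u + w = 6.9898;  u + w = √(2b)·v, so √(2b) = 6.9898/2.776 = 2.5179.
b = (√(2b))²/2 = 6.3400/2 = 3.1700.
(Check via u − w = 2F/√(2b): u − w = -30.6322, 2F/√(2b) = -30.6322.)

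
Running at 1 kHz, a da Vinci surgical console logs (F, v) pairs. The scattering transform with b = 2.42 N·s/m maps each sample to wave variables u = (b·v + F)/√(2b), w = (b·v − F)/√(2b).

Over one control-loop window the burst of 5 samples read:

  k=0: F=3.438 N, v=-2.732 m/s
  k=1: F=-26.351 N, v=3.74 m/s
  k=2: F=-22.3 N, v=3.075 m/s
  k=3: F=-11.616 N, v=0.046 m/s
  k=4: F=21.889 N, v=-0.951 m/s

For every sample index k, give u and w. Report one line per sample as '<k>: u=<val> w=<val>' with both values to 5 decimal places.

0: u=-1.44247 w=-4.56793
1: u=-7.86373 w=16.09173
2: u=-6.75386 w=13.51886
3: u=-5.22940 w=5.33060
4: u=8.90345 w=-10.99565

k=0: b·v=2.42×(-2.732)=-6.61144; √(2b)=2.20000; u=(-6.61144+3.438)/2.20000=-1.44247, w=(-6.61144−3.438)/2.20000=-4.56793
k=1: b·v=2.42×3.74=9.05080; √(2b)=2.20000; u=(9.05080+(-26.351))/2.20000=-7.86373, w=(9.05080−(-26.351))/2.20000=16.09173
k=2: b·v=2.42×3.075=7.44150; √(2b)=2.20000; u=(7.44150+(-22.3))/2.20000=-6.75386, w=(7.44150−(-22.3))/2.20000=13.51886
k=3: b·v=2.42×0.046=0.11132; √(2b)=2.20000; u=(0.11132+(-11.616))/2.20000=-5.22940, w=(0.11132−(-11.616))/2.20000=5.33060
k=4: b·v=2.42×(-0.951)=-2.30142; √(2b)=2.20000; u=(-2.30142+21.889)/2.20000=8.90345, w=(-2.30142−21.889)/2.20000=-10.99565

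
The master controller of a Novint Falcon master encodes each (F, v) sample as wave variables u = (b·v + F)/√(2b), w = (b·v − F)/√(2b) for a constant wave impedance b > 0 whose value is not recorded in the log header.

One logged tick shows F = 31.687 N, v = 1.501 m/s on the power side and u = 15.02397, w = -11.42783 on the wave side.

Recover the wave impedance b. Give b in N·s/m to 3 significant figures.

b = 2.87 N·s/m

u + w = 3.59614;  u + w = √(2b)·v, so √(2b) = 3.59614/1.501 = 2.39583.
b = (√(2b))²/2 = 5.74000/2 = 2.87000.
(Check via u − w = 2F/√(2b): u − w = 26.45180, 2F/√(2b) = 26.45180.)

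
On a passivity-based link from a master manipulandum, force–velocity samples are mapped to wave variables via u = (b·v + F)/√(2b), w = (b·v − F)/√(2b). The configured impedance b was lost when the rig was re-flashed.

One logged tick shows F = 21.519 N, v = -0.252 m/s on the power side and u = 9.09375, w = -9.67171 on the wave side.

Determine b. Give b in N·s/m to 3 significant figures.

b = 2.63 N·s/m

u + w = -0.57796;  u + w = √(2b)·v, so √(2b) = -0.57796/(-0.252) = 2.29349.
b = (√(2b))²/2 = 5.26011/2 = 2.63005.
(Check via u − w = 2F/√(2b): u − w = 18.76546, 2F/√(2b) = 18.76527.)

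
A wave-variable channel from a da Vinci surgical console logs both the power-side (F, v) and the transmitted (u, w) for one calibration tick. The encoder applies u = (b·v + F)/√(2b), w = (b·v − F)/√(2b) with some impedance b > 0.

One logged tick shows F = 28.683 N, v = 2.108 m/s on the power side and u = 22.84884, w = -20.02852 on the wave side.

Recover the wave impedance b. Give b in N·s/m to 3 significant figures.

u + w = 2.8203;  u + w = √(2b)·v, so √(2b) = 2.8203/2.108 = 1.3379.
b = (√(2b))²/2 = 1.7900/2 = 0.8950.
(Check via u − w = 2F/√(2b): u − w = 42.8774, 2F/√(2b) = 42.8772.)

b = 0.895 N·s/m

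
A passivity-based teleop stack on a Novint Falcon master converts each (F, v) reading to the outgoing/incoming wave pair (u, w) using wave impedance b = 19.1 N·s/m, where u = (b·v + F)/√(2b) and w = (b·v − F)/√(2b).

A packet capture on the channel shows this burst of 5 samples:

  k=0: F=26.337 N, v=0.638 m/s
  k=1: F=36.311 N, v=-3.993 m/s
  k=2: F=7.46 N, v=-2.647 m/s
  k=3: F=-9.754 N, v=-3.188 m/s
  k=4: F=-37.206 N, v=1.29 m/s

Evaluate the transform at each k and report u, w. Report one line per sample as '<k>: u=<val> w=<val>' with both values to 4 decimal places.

k=0: b·v=19.1×0.638=12.1858; √(2b)=6.1806; u=(12.1858+26.337)/6.1806=6.2328, w=(12.1858−26.337)/6.1806=-2.2896
k=1: b·v=19.1×(-3.993)=-76.2663; √(2b)=6.1806; u=(-76.2663+36.311)/6.1806=-6.4646, w=(-76.2663−36.311)/6.1806=-18.2146
k=2: b·v=19.1×(-2.647)=-50.5577; √(2b)=6.1806; u=(-50.5577+7.46)/6.1806=-6.9730, w=(-50.5577−7.46)/6.1806=-9.3870
k=3: b·v=19.1×(-3.188)=-60.8908; √(2b)=6.1806; u=(-60.8908+(-9.754))/6.1806=-11.4301, w=(-60.8908−(-9.754))/6.1806=-8.2737
k=4: b·v=19.1×1.29=24.6390; √(2b)=6.1806; u=(24.6390+(-37.206))/6.1806=-2.0333, w=(24.6390−(-37.206))/6.1806=10.0063

0: u=6.2328 w=-2.2896
1: u=-6.4646 w=-18.2146
2: u=-6.9730 w=-9.3870
3: u=-11.4301 w=-8.2737
4: u=-2.0333 w=10.0063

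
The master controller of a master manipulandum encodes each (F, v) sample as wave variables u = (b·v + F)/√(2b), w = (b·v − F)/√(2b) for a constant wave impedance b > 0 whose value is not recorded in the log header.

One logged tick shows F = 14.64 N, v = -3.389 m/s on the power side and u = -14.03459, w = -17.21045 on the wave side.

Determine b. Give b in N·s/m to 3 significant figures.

u + w = -31.2450;  u + w = √(2b)·v, so √(2b) = -31.2450/(-3.389) = 9.2195.
b = (√(2b))²/2 = 85.0000/2 = 42.5000.
(Check via u − w = 2F/√(2b): u − w = 3.1759, 2F/√(2b) = 3.1759.)

b = 42.5 N·s/m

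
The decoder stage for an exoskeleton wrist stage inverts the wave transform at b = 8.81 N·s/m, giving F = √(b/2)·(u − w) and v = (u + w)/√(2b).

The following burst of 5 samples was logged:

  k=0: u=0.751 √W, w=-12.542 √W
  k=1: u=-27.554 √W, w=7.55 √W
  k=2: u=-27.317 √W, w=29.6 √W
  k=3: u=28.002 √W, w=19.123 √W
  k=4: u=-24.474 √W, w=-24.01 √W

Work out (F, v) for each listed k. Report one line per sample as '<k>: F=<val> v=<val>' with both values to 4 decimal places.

0: F=27.8995 v=-2.8090
1: F=-73.6766 v=-4.7656
2: F=-119.4579 v=0.5439
3: F=18.6353 v=11.2266
4: F=-0.9738 v=-11.5504

k=0: u−w=13.2930, u+w=-11.7910; √(b/2)=2.0988, √(2b)=4.1976; F=2.0988×13.293=27.8995, v=-11.7910/4.1976=-2.8090
k=1: u−w=-35.1040, u+w=-20.0040; √(b/2)=2.0988, √(2b)=4.1976; F=2.0988×(-35.104)=-73.6766, v=-20.0040/4.1976=-4.7656
k=2: u−w=-56.9170, u+w=2.2830; √(b/2)=2.0988, √(2b)=4.1976; F=2.0988×(-56.917)=-119.4579, v=2.2830/4.1976=0.5439
k=3: u−w=8.8790, u+w=47.1250; √(b/2)=2.0988, √(2b)=4.1976; F=2.0988×8.879=18.6353, v=47.1250/4.1976=11.2266
k=4: u−w=-0.4640, u+w=-48.4840; √(b/2)=2.0988, √(2b)=4.1976; F=2.0988×(-0.464)=-0.9738, v=-48.4840/4.1976=-11.5504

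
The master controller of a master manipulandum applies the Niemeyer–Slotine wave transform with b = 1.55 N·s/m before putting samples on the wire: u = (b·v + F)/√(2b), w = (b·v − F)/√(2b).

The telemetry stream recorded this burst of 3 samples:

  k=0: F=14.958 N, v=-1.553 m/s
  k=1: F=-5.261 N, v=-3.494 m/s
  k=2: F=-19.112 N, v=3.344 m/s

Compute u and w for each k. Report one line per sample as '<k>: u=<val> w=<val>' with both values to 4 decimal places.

0: u=7.1284 w=-9.8627
1: u=-6.0640 w=-0.0879
2: u=-7.9110 w=13.7987

k=0: b·v=1.55×(-1.553)=-2.4072; √(2b)=1.7607; u=(-2.4072+14.958)/1.7607=7.1284, w=(-2.4072−14.958)/1.7607=-9.8627
k=1: b·v=1.55×(-3.494)=-5.4157; √(2b)=1.7607; u=(-5.4157+(-5.261))/1.7607=-6.0640, w=(-5.4157−(-5.261))/1.7607=-0.0879
k=2: b·v=1.55×3.344=5.1832; √(2b)=1.7607; u=(5.1832+(-19.112))/1.7607=-7.9110, w=(5.1832−(-19.112))/1.7607=13.7987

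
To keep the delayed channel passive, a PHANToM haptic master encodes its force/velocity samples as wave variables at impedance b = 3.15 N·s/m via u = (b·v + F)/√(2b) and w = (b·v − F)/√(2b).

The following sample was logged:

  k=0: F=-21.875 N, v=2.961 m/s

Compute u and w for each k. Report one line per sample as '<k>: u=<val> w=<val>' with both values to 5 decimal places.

k=0: b·v=3.15×2.961=9.32715; √(2b)=2.50998; u=(9.32715+(-21.875))/2.50998=-4.99918, w=(9.32715−(-21.875))/2.50998=12.43123

0: u=-4.99918 w=12.43123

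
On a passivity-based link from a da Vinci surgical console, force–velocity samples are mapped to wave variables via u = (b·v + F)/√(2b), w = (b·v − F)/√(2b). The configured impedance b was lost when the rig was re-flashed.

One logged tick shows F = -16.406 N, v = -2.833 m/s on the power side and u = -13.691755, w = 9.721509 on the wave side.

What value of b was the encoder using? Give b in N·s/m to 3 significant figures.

u + w = -3.970246;  u + w = √(2b)·v, so √(2b) = -3.970246/(-2.833) = 1.401428.
b = (√(2b))²/2 = 1.964001/2 = 0.982000.
(Check via u − w = 2F/√(2b): u − w = -23.413264, 2F/√(2b) = -23.413259.)

b = 0.982 N·s/m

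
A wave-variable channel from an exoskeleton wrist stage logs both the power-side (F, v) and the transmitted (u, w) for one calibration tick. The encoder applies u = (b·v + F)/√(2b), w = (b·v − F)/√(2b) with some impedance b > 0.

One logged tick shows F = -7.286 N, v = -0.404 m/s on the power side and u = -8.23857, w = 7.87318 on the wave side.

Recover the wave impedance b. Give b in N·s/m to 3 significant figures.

u + w = -0.36539;  u + w = √(2b)·v, so √(2b) = -0.36539/(-0.404) = 0.90443.
b = (√(2b))²/2 = 0.81799/2 = 0.40900.
(Check via u − w = 2F/√(2b): u − w = -16.11175, 2F/√(2b) = -16.11179.)

b = 0.409 N·s/m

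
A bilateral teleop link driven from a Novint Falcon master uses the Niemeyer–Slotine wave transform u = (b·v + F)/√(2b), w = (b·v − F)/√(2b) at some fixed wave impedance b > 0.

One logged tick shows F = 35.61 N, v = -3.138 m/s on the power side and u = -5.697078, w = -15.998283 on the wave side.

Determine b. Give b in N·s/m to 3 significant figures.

b = 23.9 N·s/m

u + w = -21.695361;  u + w = √(2b)·v, so √(2b) = -21.695361/(-3.138) = 6.913754.
b = (√(2b))²/2 = 47.799999/2 = 23.899999.
(Check via u − w = 2F/√(2b): u − w = 10.301205, 2F/√(2b) = 10.301205.)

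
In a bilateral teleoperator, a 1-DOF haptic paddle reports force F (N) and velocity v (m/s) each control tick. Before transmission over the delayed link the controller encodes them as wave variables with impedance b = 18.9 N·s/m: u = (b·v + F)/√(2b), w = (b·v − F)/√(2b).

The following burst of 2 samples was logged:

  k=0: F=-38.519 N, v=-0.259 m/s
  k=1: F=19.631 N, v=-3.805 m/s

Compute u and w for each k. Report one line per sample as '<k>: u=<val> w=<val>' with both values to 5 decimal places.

0: u=-7.06130 w=5.46893
1: u=-8.50391 w=-14.88988

k=0: b·v=18.9×(-0.259)=-4.89510; √(2b)=6.14817; u=(-4.89510+(-38.519))/6.14817=-7.06130, w=(-4.89510−(-38.519))/6.14817=5.46893
k=1: b·v=18.9×(-3.805)=-71.91450; √(2b)=6.14817; u=(-71.91450+19.631)/6.14817=-8.50391, w=(-71.91450−19.631)/6.14817=-14.88988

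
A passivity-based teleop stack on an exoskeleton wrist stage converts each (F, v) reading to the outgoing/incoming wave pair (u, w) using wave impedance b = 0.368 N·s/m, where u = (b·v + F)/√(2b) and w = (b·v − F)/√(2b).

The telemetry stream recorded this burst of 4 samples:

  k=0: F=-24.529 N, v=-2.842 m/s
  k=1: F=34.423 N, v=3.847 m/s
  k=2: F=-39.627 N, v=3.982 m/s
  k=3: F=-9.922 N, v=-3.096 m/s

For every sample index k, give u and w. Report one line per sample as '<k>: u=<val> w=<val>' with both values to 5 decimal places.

k=0: b·v=0.368×(-2.842)=-1.04586; √(2b)=0.85790; u=(-1.04586+(-24.529))/0.85790=-29.81085, w=(-1.04586−(-24.529))/0.85790=27.37268
k=1: b·v=0.368×3.847=1.41570; √(2b)=0.85790; u=(1.41570+34.423)/0.85790=41.77470, w=(1.41570−34.423)/0.85790=-38.47434
k=2: b·v=0.368×3.982=1.46538; √(2b)=0.85790; u=(1.46538+(-39.627))/0.85790=-44.48237, w=(1.46538−(-39.627))/0.85790=47.89855
k=3: b·v=0.368×(-3.096)=-1.13933; √(2b)=0.85790; u=(-1.13933+(-9.922))/0.85790=-12.89343, w=(-1.13933−(-9.922))/0.85790=10.23735

0: u=-29.81085 w=27.37268
1: u=41.77470 w=-38.47434
2: u=-44.48237 w=47.89855
3: u=-12.89343 w=10.23735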